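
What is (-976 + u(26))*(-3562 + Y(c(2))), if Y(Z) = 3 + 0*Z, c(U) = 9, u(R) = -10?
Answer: 3509174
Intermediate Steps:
Y(Z) = 3 (Y(Z) = 3 + 0 = 3)
(-976 + u(26))*(-3562 + Y(c(2))) = (-976 - 10)*(-3562 + 3) = -986*(-3559) = 3509174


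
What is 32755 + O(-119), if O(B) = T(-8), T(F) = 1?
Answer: 32756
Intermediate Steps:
O(B) = 1
32755 + O(-119) = 32755 + 1 = 32756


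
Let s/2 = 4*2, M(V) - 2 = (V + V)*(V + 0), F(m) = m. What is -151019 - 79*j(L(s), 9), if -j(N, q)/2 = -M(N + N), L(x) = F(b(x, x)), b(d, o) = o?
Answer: -474919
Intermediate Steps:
M(V) = 2 + 2*V**2 (M(V) = 2 + (V + V)*(V + 0) = 2 + (2*V)*V = 2 + 2*V**2)
s = 16 (s = 2*(4*2) = 2*8 = 16)
L(x) = x
j(N, q) = 4 + 16*N**2 (j(N, q) = -(-2)*(2 + 2*(N + N)**2) = -(-2)*(2 + 2*(2*N)**2) = -(-2)*(2 + 2*(4*N**2)) = -(-2)*(2 + 8*N**2) = -2*(-2 - 8*N**2) = 4 + 16*N**2)
-151019 - 79*j(L(s), 9) = -151019 - 79*(4 + 16*16**2) = -151019 - 79*(4 + 16*256) = -151019 - 79*(4 + 4096) = -151019 - 79*4100 = -151019 - 323900 = -474919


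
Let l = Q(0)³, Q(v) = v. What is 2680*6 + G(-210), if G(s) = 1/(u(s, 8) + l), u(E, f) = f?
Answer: 128641/8 ≈ 16080.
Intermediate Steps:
l = 0 (l = 0³ = 0)
G(s) = ⅛ (G(s) = 1/(8 + 0) = 1/8 = ⅛)
2680*6 + G(-210) = 2680*6 + ⅛ = 16080 + ⅛ = 128641/8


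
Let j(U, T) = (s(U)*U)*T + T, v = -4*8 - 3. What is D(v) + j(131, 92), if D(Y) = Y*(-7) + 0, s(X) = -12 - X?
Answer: -1723099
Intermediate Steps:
v = -35 (v = -32 - 3 = -35)
D(Y) = -7*Y (D(Y) = -7*Y + 0 = -7*Y)
j(U, T) = T + T*U*(-12 - U) (j(U, T) = ((-12 - U)*U)*T + T = (U*(-12 - U))*T + T = T*U*(-12 - U) + T = T + T*U*(-12 - U))
D(v) + j(131, 92) = -7*(-35) - 1*92*(-1 + 131*(12 + 131)) = 245 - 1*92*(-1 + 131*143) = 245 - 1*92*(-1 + 18733) = 245 - 1*92*18732 = 245 - 1723344 = -1723099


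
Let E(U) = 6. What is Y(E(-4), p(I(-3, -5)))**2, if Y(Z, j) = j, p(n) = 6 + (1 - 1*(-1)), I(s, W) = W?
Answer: 64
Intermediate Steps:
p(n) = 8 (p(n) = 6 + (1 + 1) = 6 + 2 = 8)
Y(E(-4), p(I(-3, -5)))**2 = 8**2 = 64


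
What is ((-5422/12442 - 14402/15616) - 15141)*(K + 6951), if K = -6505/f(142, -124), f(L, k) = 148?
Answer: -751878492833927271/7188888064 ≈ -1.0459e+8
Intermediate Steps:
K = -6505/148 ≈ -43.953
((-5422/12442 - 14402/15616) - 15141)*(K + 6951) = ((-5422/12442 - 14402/15616) - 15141)*(-6505/148 + 6951) = ((-5422*1/12442 - 14402*1/15616) - 15141)*(1022243/148) = ((-2711/6221 - 7201/7808) - 15141)*(1022243/148) = (-65964909/48573568 - 15141)*(1022243/148) = -735518357997/48573568*1022243/148 = -751878492833927271/7188888064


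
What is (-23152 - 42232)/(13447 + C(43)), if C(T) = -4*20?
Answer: -65384/13367 ≈ -4.8914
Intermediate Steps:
C(T) = -80
(-23152 - 42232)/(13447 + C(43)) = (-23152 - 42232)/(13447 - 80) = -65384/13367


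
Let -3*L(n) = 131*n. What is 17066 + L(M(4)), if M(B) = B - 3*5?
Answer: 52639/3 ≈ 17546.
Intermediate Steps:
M(B) = -15 + B (M(B) = B - 15 = -15 + B)
L(n) = -131*n/3
17066 + L(M(4)) = 17066 - 131*(-15 + 4)/3 = 17066 - 131/3*(-11) = 17066 + 1441/3 = 52639/3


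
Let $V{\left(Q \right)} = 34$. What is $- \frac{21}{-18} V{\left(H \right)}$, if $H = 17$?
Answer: $\frac{119}{3} \approx 39.667$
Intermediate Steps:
$- \frac{21}{-18} V{\left(H \right)} = - \frac{21}{-18} \cdot 34 = \left(-21\right) \left(- \frac{1}{18}\right) 34 = \frac{7}{6} \cdot 34 = \frac{119}{3}$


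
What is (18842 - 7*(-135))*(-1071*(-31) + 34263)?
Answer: 1334910168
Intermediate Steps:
(18842 - 7*(-135))*(-1071*(-31) + 34263) = (18842 + 945)*(33201 + 34263) = 19787*67464 = 1334910168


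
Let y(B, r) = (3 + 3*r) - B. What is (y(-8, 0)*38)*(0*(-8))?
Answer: 0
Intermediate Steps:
y(B, r) = 3 - B + 3*r
(y(-8, 0)*38)*(0*(-8)) = ((3 - 1*(-8) + 3*0)*38)*(0*(-8)) = ((3 + 8 + 0)*38)*0 = (11*38)*0 = 418*0 = 0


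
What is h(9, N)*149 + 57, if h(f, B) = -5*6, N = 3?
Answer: -4413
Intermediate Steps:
h(f, B) = -30
h(9, N)*149 + 57 = -30*149 + 57 = -4470 + 57 = -4413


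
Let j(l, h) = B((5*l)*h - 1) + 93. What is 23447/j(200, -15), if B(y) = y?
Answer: -23447/14908 ≈ -1.5728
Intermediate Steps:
j(l, h) = 92 + 5*h*l (j(l, h) = ((5*l)*h - 1) + 93 = (5*h*l - 1) + 93 = (-1 + 5*h*l) + 93 = 92 + 5*h*l)
23447/j(200, -15) = 23447/(92 + 5*(-15)*200) = 23447/(92 - 15000) = 23447/(-14908) = 23447*(-1/14908) = -23447/14908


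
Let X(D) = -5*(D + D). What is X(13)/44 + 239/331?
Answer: -16257/7282 ≈ -2.2325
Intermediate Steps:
X(D) = -10*D
X(13)/44 + 239/331 = -10*13/44 + 239/331 = -130*1/44 + 239*(1/331) = -65/22 + 239/331 = -16257/7282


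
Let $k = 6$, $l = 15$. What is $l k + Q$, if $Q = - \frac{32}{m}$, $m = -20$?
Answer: $\frac{458}{5} \approx 91.6$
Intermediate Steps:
$Q = \frac{8}{5}$ ($Q = - \frac{32}{-20} = \left(-32\right) \left(- \frac{1}{20}\right) = \frac{8}{5} \approx 1.6$)
$l k + Q = 15 \cdot 6 + \frac{8}{5} = 90 + \frac{8}{5} = \frac{458}{5}$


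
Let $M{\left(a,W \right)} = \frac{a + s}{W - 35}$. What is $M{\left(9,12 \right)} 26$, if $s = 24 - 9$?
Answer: $- \frac{624}{23} \approx -27.13$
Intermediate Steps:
$s = 15$ ($s = 24 - 9 = 15$)
$M{\left(a,W \right)} = \frac{15 + a}{-35 + W}$ ($M{\left(a,W \right)} = \frac{a + 15}{W - 35} = \frac{15 + a}{-35 + W}$)
$M{\left(9,12 \right)} 26 = \frac{15 + 9}{-35 + 12} \cdot 26 = \frac{1}{-23} \cdot 24 \cdot 26 = \left(- \frac{1}{23}\right) 24 \cdot 26 = \left(- \frac{24}{23}\right) 26 = - \frac{624}{23}$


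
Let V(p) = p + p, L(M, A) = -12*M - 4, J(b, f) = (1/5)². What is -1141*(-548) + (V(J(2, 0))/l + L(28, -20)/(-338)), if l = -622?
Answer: 821587841881/1313975 ≈ 6.2527e+5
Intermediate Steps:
J(b, f) = 1/25 (J(b, f) = (⅕)² = 1/25)
L(M, A) = -4 - 12*M
V(p) = 2*p
-1141*(-548) + (V(J(2, 0))/l + L(28, -20)/(-338)) = -1141*(-548) + ((2*(1/25))/(-622) + (-4 - 12*28)/(-338)) = 625268 + ((2/25)*(-1/622) + (-4 - 336)*(-1/338)) = 625268 + (-1/7775 - 340*(-1/338)) = 625268 + (-1/7775 + 170/169) = 625268 + 1321581/1313975 = 821587841881/1313975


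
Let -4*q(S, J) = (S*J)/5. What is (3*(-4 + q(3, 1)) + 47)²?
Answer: 477481/400 ≈ 1193.7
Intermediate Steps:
q(S, J) = -J*S/20 (q(S, J) = -S*J/(4*5) = -J*S/(4*5) = -J*S/20)
(3*(-4 + q(3, 1)) + 47)² = (3*(-4 - 1/20*1*3) + 47)² = (3*(-4 - 3/20) + 47)² = (3*(-83/20) + 47)² = (-249/20 + 47)² = (691/20)² = 477481/400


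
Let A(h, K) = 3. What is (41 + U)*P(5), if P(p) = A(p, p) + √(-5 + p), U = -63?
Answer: -66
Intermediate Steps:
P(p) = 3 + √(-5 + p)
(41 + U)*P(5) = (41 - 63)*(3 + √(-5 + 5)) = -22*(3 + √0) = -22*(3 + 0) = -22*3 = -66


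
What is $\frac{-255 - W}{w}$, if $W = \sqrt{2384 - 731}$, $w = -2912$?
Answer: $\frac{255}{2912} + \frac{\sqrt{1653}}{2912} \approx 0.10153$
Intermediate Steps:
$W = \sqrt{1653} \approx 40.657$
$\frac{-255 - W}{w} = \frac{-255 - \sqrt{1653}}{-2912} = \left(-255 - \sqrt{1653}\right) \left(- \frac{1}{2912}\right) = \frac{255}{2912} + \frac{\sqrt{1653}}{2912}$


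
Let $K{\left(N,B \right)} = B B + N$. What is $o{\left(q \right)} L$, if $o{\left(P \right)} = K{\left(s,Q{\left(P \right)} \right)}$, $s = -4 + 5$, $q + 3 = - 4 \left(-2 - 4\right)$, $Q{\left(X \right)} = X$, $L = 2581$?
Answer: $1140802$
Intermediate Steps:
$q = 21$ ($q = -3 - 4 \left(-2 - 4\right) = -3 - -24 = -3 + 24 = 21$)
$s = 1$
$K{\left(N,B \right)} = N + B^{2}$ ($K{\left(N,B \right)} = B^{2} + N = N + B^{2}$)
$o{\left(P \right)} = 1 + P^{2}$
$o{\left(q \right)} L = \left(1 + 21^{2}\right) 2581 = \left(1 + 441\right) 2581 = 442 \cdot 2581 = 1140802$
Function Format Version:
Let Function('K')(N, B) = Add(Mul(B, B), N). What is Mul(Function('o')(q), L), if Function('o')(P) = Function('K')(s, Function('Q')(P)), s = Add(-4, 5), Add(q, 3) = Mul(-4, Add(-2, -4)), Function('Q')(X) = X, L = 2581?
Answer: 1140802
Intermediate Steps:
q = 21 (q = Add(-3, Mul(-4, Add(-2, -4))) = Add(-3, Mul(-4, -6)) = Add(-3, 24) = 21)
s = 1
Function('K')(N, B) = Add(N, Pow(B, 2)) (Function('K')(N, B) = Add(Pow(B, 2), N) = Add(N, Pow(B, 2)))
Function('o')(P) = Add(1, Pow(P, 2))
Mul(Function('o')(q), L) = Mul(Add(1, Pow(21, 2)), 2581) = Mul(Add(1, 441), 2581) = Mul(442, 2581) = 1140802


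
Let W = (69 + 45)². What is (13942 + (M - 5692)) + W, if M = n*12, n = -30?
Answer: 20886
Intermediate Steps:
M = -360 (M = -30*12 = -360)
W = 12996 (W = 114² = 12996)
(13942 + (M - 5692)) + W = (13942 + (-360 - 5692)) + 12996 = (13942 - 6052) + 12996 = 7890 + 12996 = 20886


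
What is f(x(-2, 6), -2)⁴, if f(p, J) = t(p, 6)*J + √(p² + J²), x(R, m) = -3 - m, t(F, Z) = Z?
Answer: (12 - √85)⁴ ≈ 59.767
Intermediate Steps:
f(p, J) = √(J² + p²) + 6*J (f(p, J) = 6*J + √(p² + J²) = 6*J + √(J² + p²) = √(J² + p²) + 6*J)
f(x(-2, 6), -2)⁴ = (√((-2)² + (-3 - 1*6)²) + 6*(-2))⁴ = (√(4 + (-3 - 6)²) - 12)⁴ = (√(4 + (-9)²) - 12)⁴ = (√(4 + 81) - 12)⁴ = (√85 - 12)⁴ = (-12 + √85)⁴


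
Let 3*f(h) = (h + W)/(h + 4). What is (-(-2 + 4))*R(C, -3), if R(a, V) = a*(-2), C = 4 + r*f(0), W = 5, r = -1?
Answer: 43/3 ≈ 14.333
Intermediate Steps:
f(h) = (5 + h)/(3*(4 + h)) (f(h) = ((h + 5)/(h + 4))/3 = ((5 + h)/(4 + h))/3 = (5 + h)/(3*(4 + h)))
C = 43/12 (C = 4 - (5 + 0)/(3*(4 + 0)) = 4 - 5/(3*4) = 4 - 1*5/12 = 4 - 5/12 = 43/12 ≈ 3.5833)
R(a, V) = -2*a
(-(-2 + 4))*R(C, -3) = (-(-2 + 4))*(-2*43/12) = -1*2*(-43/6) = -2*(-43/6) = 43/3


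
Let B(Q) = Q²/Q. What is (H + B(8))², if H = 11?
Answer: 361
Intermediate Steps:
B(Q) = Q
(H + B(8))² = (11 + 8)² = 19² = 361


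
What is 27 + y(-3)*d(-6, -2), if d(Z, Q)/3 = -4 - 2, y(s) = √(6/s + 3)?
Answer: 9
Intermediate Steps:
y(s) = √(3 + 6/s)
d(Z, Q) = -18 (d(Z, Q) = 3*(-4 - 2) = 3*(-6) = -18)
27 + y(-3)*d(-6, -2) = 27 + √(3 + 6/(-3))*(-18) = 27 + √(3 + 6*(-⅓))*(-18) = 27 + √(3 - 2)*(-18) = 27 + √1*(-18) = 27 + 1*(-18) = 27 - 18 = 9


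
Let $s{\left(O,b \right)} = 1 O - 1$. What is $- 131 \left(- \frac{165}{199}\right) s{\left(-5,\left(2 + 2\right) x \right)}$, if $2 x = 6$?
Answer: $- \frac{129690}{199} \approx -651.71$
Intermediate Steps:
$x = 3$ ($x = \frac{1}{2} \cdot 6 = 3$)
$s{\left(O,b \right)} = -1 + O$ ($s{\left(O,b \right)} = O - 1 = -1 + O$)
$- 131 \left(- \frac{165}{199}\right) s{\left(-5,\left(2 + 2\right) x \right)} = - 131 \left(- \frac{165}{199}\right) \left(-1 - 5\right) = - 131 \left(\left(-165\right) \frac{1}{199}\right) \left(-6\right) = \left(-131\right) \left(- \frac{165}{199}\right) \left(-6\right) = \frac{21615}{199} \left(-6\right) = - \frac{129690}{199}$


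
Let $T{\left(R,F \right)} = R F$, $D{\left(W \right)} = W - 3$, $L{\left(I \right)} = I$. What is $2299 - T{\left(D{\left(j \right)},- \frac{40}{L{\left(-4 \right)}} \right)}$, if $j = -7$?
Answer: $2399$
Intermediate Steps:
$D{\left(W \right)} = -3 + W$
$T{\left(R,F \right)} = F R$
$2299 - T{\left(D{\left(j \right)},- \frac{40}{L{\left(-4 \right)}} \right)} = 2299 - - \frac{40}{-4} \left(-3 - 7\right) = 2299 - \left(-40\right) \left(- \frac{1}{4}\right) \left(-10\right) = 2299 - 10 \left(-10\right) = 2299 - -100 = 2299 + 100 = 2399$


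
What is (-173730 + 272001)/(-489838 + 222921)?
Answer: -98271/266917 ≈ -0.36817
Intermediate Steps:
(-173730 + 272001)/(-489838 + 222921) = 98271/(-266917) = 98271*(-1/266917) = -98271/266917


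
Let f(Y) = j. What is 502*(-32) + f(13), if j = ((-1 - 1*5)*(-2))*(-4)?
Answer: -16112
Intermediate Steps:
j = -48 (j = ((-1 - 5)*(-2))*(-4) = -6*(-2)*(-4) = 12*(-4) = -48)
f(Y) = -48
502*(-32) + f(13) = 502*(-32) - 48 = -16064 - 48 = -16112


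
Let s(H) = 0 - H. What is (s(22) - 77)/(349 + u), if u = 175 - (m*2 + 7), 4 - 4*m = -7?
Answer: -6/31 ≈ -0.19355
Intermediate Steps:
m = 11/4 (m = 1 - 1/4*(-7) = 1 + 7/4 = 11/4 ≈ 2.7500)
s(H) = -H
u = 325/2 (u = 175 - ((11/4)*2 + 7) = 175 - (11/2 + 7) = 175 - 1*25/2 = 175 - 25/2 = 325/2 ≈ 162.50)
(s(22) - 77)/(349 + u) = (-1*22 - 77)/(349 + 325/2) = (-22 - 77)/(1023/2) = -99*2/1023 = -6/31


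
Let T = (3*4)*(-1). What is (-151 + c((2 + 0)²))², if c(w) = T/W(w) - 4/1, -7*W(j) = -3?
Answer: 33489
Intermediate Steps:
T = -12 (T = 12*(-1) = -12)
W(j) = 3/7 (W(j) = -⅐*(-3) = 3/7)
c(w) = -32 (c(w) = -12/3/7 - 4/1 = -12*7/3 - 4*1 = -28 - 4 = -32)
(-151 + c((2 + 0)²))² = (-151 - 32)² = (-183)² = 33489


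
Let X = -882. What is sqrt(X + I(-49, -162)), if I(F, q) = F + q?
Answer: I*sqrt(1093) ≈ 33.061*I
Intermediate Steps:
sqrt(X + I(-49, -162)) = sqrt(-882 + (-49 - 162)) = sqrt(-882 - 211) = sqrt(-1093) = I*sqrt(1093)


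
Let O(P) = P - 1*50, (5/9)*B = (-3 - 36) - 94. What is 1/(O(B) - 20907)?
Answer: -5/105982 ≈ -4.7178e-5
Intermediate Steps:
B = -1197/5 (B = 9*((-3 - 36) - 94)/5 = 9*(-39 - 94)/5 = (9/5)*(-133) = -1197/5 ≈ -239.40)
O(P) = -50 + P (O(P) = P - 50 = -50 + P)
1/(O(B) - 20907) = 1/((-50 - 1197/5) - 20907) = 1/(-1447/5 - 20907) = 1/(-105982/5) = -5/105982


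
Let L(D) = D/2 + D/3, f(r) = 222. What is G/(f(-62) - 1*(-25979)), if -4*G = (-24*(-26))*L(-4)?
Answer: 520/26201 ≈ 0.019847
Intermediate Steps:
L(D) = 5*D/6 (L(D) = D*(½) + D*(⅓) = D/2 + D/3 = 5*D/6)
G = 520 (G = -(-24*(-26))*(⅚)*(-4)/4 = -156*(-10)/3 = -¼*(-2080) = 520)
G/(f(-62) - 1*(-25979)) = 520/(222 - 1*(-25979)) = 520/(222 + 25979) = 520/26201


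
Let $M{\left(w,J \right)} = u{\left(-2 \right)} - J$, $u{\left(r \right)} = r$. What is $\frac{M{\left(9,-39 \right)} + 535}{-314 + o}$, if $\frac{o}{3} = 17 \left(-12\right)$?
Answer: $- \frac{286}{463} \approx -0.61771$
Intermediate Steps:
$o = -612$ ($o = 3 \cdot 17 \left(-12\right) = 3 \left(-204\right) = -612$)
$M{\left(w,J \right)} = -2 - J$
$\frac{M{\left(9,-39 \right)} + 535}{-314 + o} = \frac{\left(-2 - -39\right) + 535}{-314 - 612} = \frac{\left(-2 + 39\right) + 535}{-926} = \left(37 + 535\right) \left(- \frac{1}{926}\right) = 572 \left(- \frac{1}{926}\right) = - \frac{286}{463}$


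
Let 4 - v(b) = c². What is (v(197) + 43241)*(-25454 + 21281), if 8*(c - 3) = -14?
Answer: -2887277835/16 ≈ -1.8045e+8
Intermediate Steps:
c = 5/4 (c = 3 + (⅛)*(-14) = 3 - 7/4 = 5/4 ≈ 1.2500)
v(b) = 39/16 (v(b) = 4 - (5/4)² = 4 - 1*25/16 = 4 - 25/16 = 39/16)
(v(197) + 43241)*(-25454 + 21281) = (39/16 + 43241)*(-25454 + 21281) = (691895/16)*(-4173) = -2887277835/16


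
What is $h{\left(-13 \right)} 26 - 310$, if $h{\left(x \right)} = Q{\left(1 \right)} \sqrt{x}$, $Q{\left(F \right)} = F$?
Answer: $-310 + 26 i \sqrt{13} \approx -310.0 + 93.744 i$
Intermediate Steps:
$h{\left(x \right)} = \sqrt{x}$ ($h{\left(x \right)} = 1 \sqrt{x} = \sqrt{x}$)
$h{\left(-13 \right)} 26 - 310 = \sqrt{-13} \cdot 26 - 310 = i \sqrt{13} \cdot 26 - 310 = 26 i \sqrt{13} - 310 = -310 + 26 i \sqrt{13}$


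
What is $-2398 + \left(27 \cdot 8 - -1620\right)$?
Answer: $-562$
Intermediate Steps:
$-2398 + \left(27 \cdot 8 - -1620\right) = -2398 + \left(216 + 1620\right) = -2398 + 1836 = -562$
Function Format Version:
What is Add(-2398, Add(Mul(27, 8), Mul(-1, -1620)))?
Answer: -562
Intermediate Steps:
Add(-2398, Add(Mul(27, 8), Mul(-1, -1620))) = Add(-2398, Add(216, 1620)) = Add(-2398, 1836) = -562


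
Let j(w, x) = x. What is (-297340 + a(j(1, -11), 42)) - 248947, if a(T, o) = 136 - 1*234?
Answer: -546385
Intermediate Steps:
a(T, o) = -98 (a(T, o) = 136 - 234 = -98)
(-297340 + a(j(1, -11), 42)) - 248947 = (-297340 - 98) - 248947 = -297438 - 248947 = -546385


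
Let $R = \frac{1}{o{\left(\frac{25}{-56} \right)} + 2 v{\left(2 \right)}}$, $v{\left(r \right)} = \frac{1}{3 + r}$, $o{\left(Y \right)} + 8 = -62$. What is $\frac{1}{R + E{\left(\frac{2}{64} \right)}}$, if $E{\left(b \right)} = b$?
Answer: $\frac{2784}{47} \approx 59.234$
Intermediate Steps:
$o{\left(Y \right)} = -70$ ($o{\left(Y \right)} = -8 - 62 = -70$)
$R = - \frac{5}{348}$ ($R = \frac{1}{-70 + \frac{2}{3 + 2}} = \frac{1}{-70 + \frac{2}{5}} = \frac{1}{- \frac{348}{5}} = - \frac{5}{348} \approx -0.014368$)
$\frac{1}{R + E{\left(\frac{2}{64} \right)}} = \frac{1}{- \frac{5}{348} + \frac{2}{64}} = \frac{1}{- \frac{5}{348} + 2 \cdot \frac{1}{64}} = \frac{1}{- \frac{5}{348} + \frac{1}{32}} = \frac{1}{\frac{47}{2784}} = \frac{2784}{47}$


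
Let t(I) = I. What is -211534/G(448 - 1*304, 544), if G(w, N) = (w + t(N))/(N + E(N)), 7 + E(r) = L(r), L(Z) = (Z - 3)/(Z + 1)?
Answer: -15505759501/93740 ≈ -1.6541e+5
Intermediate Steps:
L(Z) = (-3 + Z)/(1 + Z)
E(r) = -7 + (-3 + r)/(1 + r)
G(w, N) = (N + w)/(N + 2*(-5 - 3*N)/(1 + N)) (G(w, N) = (w + N)/(N + 2*(-5 - 3*N)/(1 + N)) = (N + w)/(N + 2*(-5 - 3*N)/(1 + N)))
-211534/G(448 - 1*304, 544) = -211534*(-10 - 6*544 + 544*(1 + 544))/((1 + 544)*(544 + (448 - 1*304))) = -211534*(-10 - 3264 + 544*545)/(545*(544 + (448 - 304))) = -211534*(-10 - 3264 + 296480)/(545*(544 + 144)) = -211534/(545*688/293206) = -211534/((1/293206)*545*688) = -211534/187480/146603 = -211534*146603/187480 = -15505759501/93740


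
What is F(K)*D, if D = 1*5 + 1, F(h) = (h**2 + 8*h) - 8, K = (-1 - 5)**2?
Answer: 9456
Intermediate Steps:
K = 36 (K = (-6)**2 = 36)
F(h) = -8 + h**2 + 8*h
D = 6 (D = 5 + 1 = 6)
F(K)*D = (-8 + 36**2 + 8*36)*6 = (-8 + 1296 + 288)*6 = 1576*6 = 9456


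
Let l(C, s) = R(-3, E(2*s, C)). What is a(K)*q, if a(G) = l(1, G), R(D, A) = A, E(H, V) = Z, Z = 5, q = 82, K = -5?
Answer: 410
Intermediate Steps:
E(H, V) = 5
l(C, s) = 5
a(G) = 5
a(K)*q = 5*82 = 410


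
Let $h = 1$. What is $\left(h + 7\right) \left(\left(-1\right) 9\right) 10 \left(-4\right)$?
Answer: $2880$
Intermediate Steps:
$\left(h + 7\right) \left(\left(-1\right) 9\right) 10 \left(-4\right) = \left(1 + 7\right) \left(\left(-1\right) 9\right) 10 \left(-4\right) = 8 \left(-9\right) \left(-40\right) = \left(-72\right) \left(-40\right) = 2880$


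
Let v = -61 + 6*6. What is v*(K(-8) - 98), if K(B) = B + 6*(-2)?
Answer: 2950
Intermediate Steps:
K(B) = -12 + B (K(B) = B - 12 = -12 + B)
v = -25 (v = -61 + 36 = -25)
v*(K(-8) - 98) = -25*((-12 - 8) - 98) = -25*(-20 - 98) = -25*(-118) = 2950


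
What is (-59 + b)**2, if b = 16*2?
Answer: 729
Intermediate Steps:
b = 32
(-59 + b)**2 = (-59 + 32)**2 = (-27)**2 = 729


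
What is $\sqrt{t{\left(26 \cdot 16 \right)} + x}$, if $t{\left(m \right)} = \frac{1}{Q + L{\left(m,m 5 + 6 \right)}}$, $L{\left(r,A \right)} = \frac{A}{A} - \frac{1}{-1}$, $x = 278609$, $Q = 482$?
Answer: $\frac{3 \sqrt{14982973}}{22} \approx 527.83$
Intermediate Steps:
$L{\left(r,A \right)} = 2$ ($L{\left(r,A \right)} = 1 - -1 = 1 + 1 = 2$)
$t{\left(m \right)} = \frac{1}{484}$ ($t{\left(m \right)} = \frac{1}{482 + 2} = \frac{1}{484}$)
$\sqrt{t{\left(26 \cdot 16 \right)} + x} = \sqrt{\frac{1}{484} + 278609} = \sqrt{\frac{134846757}{484}} = \frac{3 \sqrt{14982973}}{22}$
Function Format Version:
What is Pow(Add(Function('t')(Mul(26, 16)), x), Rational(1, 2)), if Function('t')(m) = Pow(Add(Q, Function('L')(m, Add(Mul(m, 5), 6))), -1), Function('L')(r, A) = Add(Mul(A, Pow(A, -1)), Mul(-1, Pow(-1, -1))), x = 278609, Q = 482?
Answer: Mul(Rational(3, 22), Pow(14982973, Rational(1, 2))) ≈ 527.83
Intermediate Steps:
Function('L')(r, A) = 2 (Function('L')(r, A) = Add(1, Mul(-1, -1)) = Add(1, 1) = 2)
Function('t')(m) = Rational(1, 484) (Function('t')(m) = Pow(Add(482, 2), -1) = Pow(484, -1) = Rational(1, 484))
Pow(Add(Function('t')(Mul(26, 16)), x), Rational(1, 2)) = Pow(Add(Rational(1, 484), 278609), Rational(1, 2)) = Pow(Rational(134846757, 484), Rational(1, 2)) = Mul(Rational(3, 22), Pow(14982973, Rational(1, 2)))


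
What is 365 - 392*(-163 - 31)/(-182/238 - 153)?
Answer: -169353/1307 ≈ -129.57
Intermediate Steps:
365 - 392*(-163 - 31)/(-182/238 - 153) = 365 - (-76048)/(-182*1/238 - 153) = 365 - (-76048)/(-13/17 - 153) = 365 - (-76048)/(-2614/17) = 365 - (-76048)*(-17)/2614 = 365 - 392*1649/1307 = 365 - 646408/1307 = -169353/1307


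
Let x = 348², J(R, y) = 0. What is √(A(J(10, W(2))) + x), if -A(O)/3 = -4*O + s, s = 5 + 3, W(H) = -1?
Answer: 2*√30270 ≈ 347.97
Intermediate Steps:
s = 8
A(O) = -24 + 12*O (A(O) = -3*(-4*O + 8) = -3*(8 - 4*O) = -24 + 12*O)
x = 121104
√(A(J(10, W(2))) + x) = √((-24 + 12*0) + 121104) = √((-24 + 0) + 121104) = √(-24 + 121104) = √121080 = 2*√30270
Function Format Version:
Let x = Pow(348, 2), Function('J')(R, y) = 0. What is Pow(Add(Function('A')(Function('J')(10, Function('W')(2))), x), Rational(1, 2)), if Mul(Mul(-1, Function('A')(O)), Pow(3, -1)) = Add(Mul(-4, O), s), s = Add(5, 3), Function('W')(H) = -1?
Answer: Mul(2, Pow(30270, Rational(1, 2))) ≈ 347.97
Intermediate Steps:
s = 8
Function('A')(O) = Add(-24, Mul(12, O)) (Function('A')(O) = Mul(-3, Add(Mul(-4, O), 8)) = Mul(-3, Add(8, Mul(-4, O))) = Add(-24, Mul(12, O)))
x = 121104
Pow(Add(Function('A')(Function('J')(10, Function('W')(2))), x), Rational(1, 2)) = Pow(Add(Add(-24, Mul(12, 0)), 121104), Rational(1, 2)) = Pow(Add(Add(-24, 0), 121104), Rational(1, 2)) = Pow(Add(-24, 121104), Rational(1, 2)) = Pow(121080, Rational(1, 2)) = Mul(2, Pow(30270, Rational(1, 2)))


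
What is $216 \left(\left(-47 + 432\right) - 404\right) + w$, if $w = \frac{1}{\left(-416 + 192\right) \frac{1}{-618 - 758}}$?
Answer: $- \frac{28685}{7} \approx -4097.9$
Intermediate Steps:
$w = \frac{43}{7}$ ($w = \frac{1}{\left(-224\right) \frac{1}{-1376}} = \frac{1}{\left(-224\right) \left(- \frac{1}{1376}\right)} = \frac{1}{\frac{7}{43}} = \frac{43}{7} \approx 6.1429$)
$216 \left(\left(-47 + 432\right) - 404\right) + w = 216 \left(\left(-47 + 432\right) - 404\right) + \frac{43}{7} = 216 \left(385 - 404\right) + \frac{43}{7} = 216 \left(-19\right) + \frac{43}{7} = -4104 + \frac{43}{7} = - \frac{28685}{7}$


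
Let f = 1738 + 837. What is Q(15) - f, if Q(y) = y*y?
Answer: -2350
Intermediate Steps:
Q(y) = y²
f = 2575
Q(15) - f = 15² - 1*2575 = 225 - 2575 = -2350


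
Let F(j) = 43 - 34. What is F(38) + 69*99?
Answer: 6840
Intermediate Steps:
F(j) = 9
F(38) + 69*99 = 9 + 69*99 = 9 + 6831 = 6840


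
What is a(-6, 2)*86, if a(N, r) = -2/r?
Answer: -86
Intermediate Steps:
a(N, r) = -2/r
a(-6, 2)*86 = -2/2*86 = -2*½*86 = -1*86 = -86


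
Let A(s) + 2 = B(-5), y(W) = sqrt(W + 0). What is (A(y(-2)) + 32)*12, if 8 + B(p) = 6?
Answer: 336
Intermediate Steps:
y(W) = sqrt(W)
B(p) = -2 (B(p) = -8 + 6 = -2)
A(s) = -4 (A(s) = -2 - 2 = -4)
(A(y(-2)) + 32)*12 = (-4 + 32)*12 = 28*12 = 336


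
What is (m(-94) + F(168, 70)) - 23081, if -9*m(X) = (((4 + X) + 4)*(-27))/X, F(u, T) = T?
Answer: -1081388/47 ≈ -23008.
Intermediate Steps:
m(X) = -(-216 - 27*X)/(9*X) (m(X) = -((4 + X) + 4)*(-27)/(9*X) = -(8 + X)*(-27)/(9*X) = -(-216 - 27*X)/(9*X))
(m(-94) + F(168, 70)) - 23081 = ((3 + 24/(-94)) + 70) - 23081 = ((3 + 24*(-1/94)) + 70) - 23081 = ((3 - 12/47) + 70) - 23081 = (129/47 + 70) - 23081 = 3419/47 - 23081 = -1081388/47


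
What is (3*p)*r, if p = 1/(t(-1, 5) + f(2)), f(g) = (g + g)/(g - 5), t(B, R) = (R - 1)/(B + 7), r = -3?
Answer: 27/2 ≈ 13.500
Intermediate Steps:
t(B, R) = (-1 + R)/(7 + B)
f(g) = 2*g/(-5 + g) (f(g) = (2*g)/(-5 + g) = 2*g/(-5 + g))
p = -3/2 (p = 1/((-1 + 5)/(7 - 1) + 2*2/(-5 + 2)) = 1/(4/6 + 2*2/(-3)) = 1/((⅙)*4 + 2*2*(-⅓)) = 1/(⅔ - 4/3) = 1/(-⅔) = -3/2 ≈ -1.5000)
(3*p)*r = (3*(-3/2))*(-3) = -9/2*(-3) = 27/2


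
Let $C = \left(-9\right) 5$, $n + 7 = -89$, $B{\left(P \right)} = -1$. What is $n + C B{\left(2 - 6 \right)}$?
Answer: $-51$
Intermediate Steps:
$n = -96$ ($n = -7 - 89 = -96$)
$C = -45$
$n + C B{\left(2 - 6 \right)} = -96 - -45 = -96 + 45 = -51$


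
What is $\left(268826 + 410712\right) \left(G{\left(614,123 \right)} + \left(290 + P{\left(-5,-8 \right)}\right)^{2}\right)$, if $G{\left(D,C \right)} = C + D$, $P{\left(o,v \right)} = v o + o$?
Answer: $72277020756$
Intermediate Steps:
$P{\left(o,v \right)} = o + o v$ ($P{\left(o,v \right)} = o v + o = o + o v$)
$\left(268826 + 410712\right) \left(G{\left(614,123 \right)} + \left(290 + P{\left(-5,-8 \right)}\right)^{2}\right) = \left(268826 + 410712\right) \left(\left(123 + 614\right) + \left(290 - 5 \left(1 - 8\right)\right)^{2}\right) = 679538 \left(737 + \left(290 - -35\right)^{2}\right) = 679538 \left(737 + \left(290 + 35\right)^{2}\right) = 679538 \left(737 + 325^{2}\right) = 679538 \left(737 + 105625\right) = 679538 \cdot 106362 = 72277020756$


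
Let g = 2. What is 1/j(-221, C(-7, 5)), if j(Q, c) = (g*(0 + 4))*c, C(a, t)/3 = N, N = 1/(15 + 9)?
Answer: 1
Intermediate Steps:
N = 1/24 ≈ 0.041667
C(a, t) = ⅛ (C(a, t) = 3*(1/24) = ⅛)
j(Q, c) = 8*c (j(Q, c) = (2*(0 + 4))*c = (2*4)*c = 8*c)
1/j(-221, C(-7, 5)) = 1/(8*(⅛)) = 1/1 = 1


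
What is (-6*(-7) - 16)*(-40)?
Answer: -1040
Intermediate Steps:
(-6*(-7) - 16)*(-40) = (42 - 16)*(-40) = 26*(-40) = -1040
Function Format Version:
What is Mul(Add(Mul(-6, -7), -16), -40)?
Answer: -1040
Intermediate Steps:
Mul(Add(Mul(-6, -7), -16), -40) = Mul(Add(42, -16), -40) = Mul(26, -40) = -1040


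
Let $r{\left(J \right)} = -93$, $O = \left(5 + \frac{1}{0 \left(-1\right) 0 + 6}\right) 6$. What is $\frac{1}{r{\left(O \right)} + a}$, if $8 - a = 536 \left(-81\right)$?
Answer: $\frac{1}{43331} \approx 2.3078 \cdot 10^{-5}$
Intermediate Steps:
$O = 31$ ($O = \left(5 + \frac{1}{0 \cdot 0 + 6}\right) 6 = \left(5 + \frac{1}{0 + 6}\right) 6 = \left(5 + \frac{1}{6}\right) 6 = \frac{31}{6} \cdot 6 = 31$)
$a = 43424$ ($a = 8 - 536 \left(-81\right) = 8 - -43416 = 8 + 43416 = 43424$)
$\frac{1}{r{\left(O \right)} + a} = \frac{1}{-93 + 43424} = \frac{1}{43331}$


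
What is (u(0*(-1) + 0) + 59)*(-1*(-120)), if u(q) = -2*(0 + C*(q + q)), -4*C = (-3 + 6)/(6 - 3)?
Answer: 7080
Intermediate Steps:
C = -¼ (C = -(-3 + 6)/(4*(6 - 3)) = -3/(4*3) = -¼*1 = -¼ ≈ -0.25000)
u(q) = q (u(q) = -2*(0 - (q + q)/4) = -2*(0 - q/2) = -(-1)*q = q)
(u(0*(-1) + 0) + 59)*(-1*(-120)) = ((0*(-1) + 0) + 59)*(-1*(-120)) = ((0 + 0) + 59)*120 = (0 + 59)*120 = 59*120 = 7080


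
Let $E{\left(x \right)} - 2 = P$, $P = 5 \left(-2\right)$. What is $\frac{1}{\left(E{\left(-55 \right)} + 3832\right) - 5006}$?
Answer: $- \frac{1}{1182} \approx -0.00084602$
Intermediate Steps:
$P = -10$
$E{\left(x \right)} = -8$ ($E{\left(x \right)} = 2 - 10 = -8$)
$\frac{1}{\left(E{\left(-55 \right)} + 3832\right) - 5006} = \frac{1}{\left(-8 + 3832\right) - 5006} = \frac{1}{3824 - 5006} = \frac{1}{-1182} = - \frac{1}{1182}$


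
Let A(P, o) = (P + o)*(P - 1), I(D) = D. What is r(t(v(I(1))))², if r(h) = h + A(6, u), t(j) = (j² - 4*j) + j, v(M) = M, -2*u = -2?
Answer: 1089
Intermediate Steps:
u = 1 (u = -½*(-2) = 1)
A(P, o) = (-1 + P)*(P + o) (A(P, o) = (P + o)*(-1 + P) = (-1 + P)*(P + o))
t(j) = j² - 3*j
r(h) = 35 + h (r(h) = h + (6² - 1*6 - 1*1 + 6*1) = h + (36 - 6 - 1 + 6) = h + 35 = 35 + h)
r(t(v(I(1))))² = (35 + 1*(-3 + 1))² = (35 + 1*(-2))² = (35 - 2)² = 33² = 1089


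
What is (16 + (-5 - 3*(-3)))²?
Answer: 400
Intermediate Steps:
(16 + (-5 - 3*(-3)))² = (16 + (-5 + 9))² = (16 + 4)² = 20² = 400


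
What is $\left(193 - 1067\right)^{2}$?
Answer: $763876$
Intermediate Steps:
$\left(193 - 1067\right)^{2} = \left(-874\right)^{2} = 763876$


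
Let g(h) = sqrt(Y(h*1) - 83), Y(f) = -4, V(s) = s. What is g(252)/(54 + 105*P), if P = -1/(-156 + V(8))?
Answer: 148*I*sqrt(87)/8097 ≈ 0.17049*I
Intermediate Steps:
P = 1/148 (P = -1/(-156 + 8) = -1/(-148) = -1*(-1/148) = 1/148 ≈ 0.0067568)
g(h) = I*sqrt(87) (g(h) = sqrt(-4 - 83) = sqrt(-87) = I*sqrt(87))
g(252)/(54 + 105*P) = (I*sqrt(87))/(54 + 105*(1/148)) = (I*sqrt(87))/(54 + 105/148) = (I*sqrt(87))/(8097/148) = (I*sqrt(87))*(148/8097) = 148*I*sqrt(87)/8097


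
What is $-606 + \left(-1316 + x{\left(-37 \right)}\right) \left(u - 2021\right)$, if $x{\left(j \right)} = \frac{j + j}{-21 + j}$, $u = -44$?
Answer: $\frac{78714681}{29} \approx 2.7143 \cdot 10^{6}$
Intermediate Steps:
$x{\left(j \right)} = \frac{2 j}{-21 + j}$
$-606 + \left(-1316 + x{\left(-37 \right)}\right) \left(u - 2021\right) = -606 + \left(-1316 + 2 \left(-37\right) \frac{1}{-21 - 37}\right) \left(-44 - 2021\right) = -606 + \left(-1316 + 2 \left(-37\right) \frac{1}{-58}\right) \left(-2065\right) = -606 + \left(-1316 + 2 \left(-37\right) \left(- \frac{1}{58}\right)\right) \left(-2065\right) = -606 + \left(-1316 + \frac{37}{29}\right) \left(-2065\right) = -606 - - \frac{78732255}{29} = -606 + \frac{78732255}{29} = \frac{78714681}{29}$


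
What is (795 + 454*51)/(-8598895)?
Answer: -23949/8598895 ≈ -0.0027851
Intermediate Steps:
(795 + 454*51)/(-8598895) = (795 + 23154)*(-1/8598895) = 23949*(-1/8598895) = -23949/8598895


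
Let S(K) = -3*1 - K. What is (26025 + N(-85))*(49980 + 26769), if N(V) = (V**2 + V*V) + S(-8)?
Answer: 3106799520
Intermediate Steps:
S(K) = -3 - K
N(V) = 5 + 2*V**2 (N(V) = (V**2 + V*V) + (-3 - 1*(-8)) = (V**2 + V**2) + (-3 + 8) = 2*V**2 + 5 = 5 + 2*V**2)
(26025 + N(-85))*(49980 + 26769) = (26025 + (5 + 2*(-85)**2))*(49980 + 26769) = (26025 + (5 + 2*7225))*76749 = (26025 + (5 + 14450))*76749 = (26025 + 14455)*76749 = 40480*76749 = 3106799520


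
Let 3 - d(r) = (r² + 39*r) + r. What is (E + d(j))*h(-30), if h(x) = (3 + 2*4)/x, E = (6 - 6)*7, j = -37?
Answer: -209/5 ≈ -41.800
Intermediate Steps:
d(r) = 3 - r² - 40*r (d(r) = 3 - ((r² + 39*r) + r) = 3 - (r² + 40*r) = 3 + (-r² - 40*r) = 3 - r² - 40*r)
E = 0 (E = 0*7 = 0)
h(x) = 11/x (h(x) = (3 + 8)/x = 11/x)
(E + d(j))*h(-30) = (0 + (3 - 1*(-37)² - 40*(-37)))*(11/(-30)) = (0 + (3 - 1*1369 + 1480))*(11*(-1/30)) = (0 + (3 - 1369 + 1480))*(-11/30) = (0 + 114)*(-11/30) = 114*(-11/30) = -209/5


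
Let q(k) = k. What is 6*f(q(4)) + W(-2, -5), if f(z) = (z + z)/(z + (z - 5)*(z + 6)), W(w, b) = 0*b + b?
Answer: -13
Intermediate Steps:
W(w, b) = b (W(w, b) = 0 + b = b)
f(z) = 2*z/(z + (-5 + z)*(6 + z)) (f(z) = (2*z)/(z + (-5 + z)*(6 + z)) = 2*z/(z + (-5 + z)*(6 + z)))
6*f(q(4)) + W(-2, -5) = 6*(2*4/(-30 + 4**2 + 2*4)) - 5 = 6*(2*4/(-30 + 16 + 8)) - 5 = 6*(2*4/(-6)) - 5 = 6*(2*4*(-1/6)) - 5 = 6*(-4/3) - 5 = -8 - 5 = -13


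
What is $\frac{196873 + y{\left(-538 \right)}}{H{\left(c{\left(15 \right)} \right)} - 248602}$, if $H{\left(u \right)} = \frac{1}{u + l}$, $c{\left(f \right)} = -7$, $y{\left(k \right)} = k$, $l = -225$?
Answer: $- \frac{9109944}{11535133} \approx -0.78976$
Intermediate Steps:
$H{\left(u \right)} = \frac{1}{-225 + u}$ ($H{\left(u \right)} = \frac{1}{u - 225} = \frac{1}{-225 + u}$)
$\frac{196873 + y{\left(-538 \right)}}{H{\left(c{\left(15 \right)} \right)} - 248602} = \frac{196873 - 538}{\frac{1}{-225 - 7} - 248602} = \frac{196335}{\frac{1}{-232} - 248602} = \frac{196335}{- \frac{1}{232} - 248602} = \frac{196335}{- \frac{57675665}{232}} = 196335 \left(- \frac{232}{57675665}\right) = - \frac{9109944}{11535133}$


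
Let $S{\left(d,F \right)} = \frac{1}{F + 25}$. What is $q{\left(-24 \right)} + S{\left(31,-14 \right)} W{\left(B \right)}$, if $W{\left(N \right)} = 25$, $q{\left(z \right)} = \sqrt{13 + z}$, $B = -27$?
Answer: $\frac{25}{11} + i \sqrt{11} \approx 2.2727 + 3.3166 i$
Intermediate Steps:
$S{\left(d,F \right)} = \frac{1}{25 + F}$
$q{\left(-24 \right)} + S{\left(31,-14 \right)} W{\left(B \right)} = \sqrt{13 - 24} + \frac{1}{25 - 14} \cdot 25 = \sqrt{-11} + \frac{1}{11} \cdot 25 = i \sqrt{11} + \frac{1}{11} \cdot 25 = i \sqrt{11} + \frac{25}{11} = \frac{25}{11} + i \sqrt{11}$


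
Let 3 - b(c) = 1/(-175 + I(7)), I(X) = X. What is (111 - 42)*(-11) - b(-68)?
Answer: -128017/168 ≈ -762.01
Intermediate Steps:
b(c) = 505/168 (b(c) = 3 - 1/(-175 + 7) = 3 - 1/(-168) = 3 - 1*(-1/168) = 3 + 1/168 = 505/168)
(111 - 42)*(-11) - b(-68) = (111 - 42)*(-11) - 1*505/168 = 69*(-11) - 505/168 = -759 - 505/168 = -128017/168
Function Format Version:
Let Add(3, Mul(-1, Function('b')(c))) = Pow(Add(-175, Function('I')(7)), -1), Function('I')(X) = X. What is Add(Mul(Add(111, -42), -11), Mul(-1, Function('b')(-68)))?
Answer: Rational(-128017, 168) ≈ -762.01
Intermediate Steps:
Function('b')(c) = Rational(505, 168) (Function('b')(c) = Add(3, Mul(-1, Pow(Add(-175, 7), -1))) = Add(3, Mul(-1, Pow(-168, -1))) = Add(3, Mul(-1, Rational(-1, 168))) = Add(3, Rational(1, 168)) = Rational(505, 168))
Add(Mul(Add(111, -42), -11), Mul(-1, Function('b')(-68))) = Add(Mul(Add(111, -42), -11), Mul(-1, Rational(505, 168))) = Add(Mul(69, -11), Rational(-505, 168)) = Add(-759, Rational(-505, 168)) = Rational(-128017, 168)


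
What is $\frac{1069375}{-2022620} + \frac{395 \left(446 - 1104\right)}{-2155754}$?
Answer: $- \frac{177961026955}{436027115548} \approx -0.40814$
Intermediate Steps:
$\frac{1069375}{-2022620} + \frac{395 \left(446 - 1104\right)}{-2155754} = 1069375 \left(- \frac{1}{2022620}\right) + 395 \left(-658\right) \left(- \frac{1}{2155754}\right) = - \frac{213875}{404524} - - \frac{129955}{1077877} = - \frac{213875}{404524} + \frac{129955}{1077877} = - \frac{177961026955}{436027115548}$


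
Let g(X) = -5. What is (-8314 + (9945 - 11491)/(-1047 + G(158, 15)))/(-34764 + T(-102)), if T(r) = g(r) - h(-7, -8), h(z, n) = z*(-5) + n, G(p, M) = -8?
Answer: 2192431/9177445 ≈ 0.23889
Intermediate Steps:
h(z, n) = n - 5*z (h(z, n) = -5*z + n = n - 5*z)
T(r) = -32 (T(r) = -5 - (-8 - 5*(-7)) = -5 - (-8 + 35) = -5 - 1*27 = -5 - 27 = -32)
(-8314 + (9945 - 11491)/(-1047 + G(158, 15)))/(-34764 + T(-102)) = (-8314 + (9945 - 11491)/(-1047 - 8))/(-34764 - 32) = (-8314 - 1546/(-1055))/(-34796) = (-8314 - 1546*(-1/1055))*(-1/34796) = (-8314 + 1546/1055)*(-1/34796) = -8769724/1055*(-1/34796) = 2192431/9177445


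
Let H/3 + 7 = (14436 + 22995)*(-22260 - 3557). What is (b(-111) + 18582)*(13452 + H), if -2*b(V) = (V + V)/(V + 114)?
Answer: -53977504114050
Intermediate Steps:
b(V) = -V/(114 + V) (b(V) = -(V + V)/(2*(V + 114)) = -2*V/(2*(114 + V)) = -V/(114 + V))
H = -2899068402 (H = -21 + 3*((14436 + 22995)*(-22260 - 3557)) = -21 + 3*(37431*(-25817)) = -21 + 3*(-966356127) = -21 - 2899068381 = -2899068402)
(b(-111) + 18582)*(13452 + H) = (-1*(-111)/(114 - 111) + 18582)*(13452 - 2899068402) = (-1*(-111)/3 + 18582)*(-2899054950) = (-1*(-111)*1/3 + 18582)*(-2899054950) = (37 + 18582)*(-2899054950) = 18619*(-2899054950) = -53977504114050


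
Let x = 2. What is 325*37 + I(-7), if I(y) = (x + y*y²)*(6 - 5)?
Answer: 11684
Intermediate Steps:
I(y) = 2 + y³ (I(y) = (2 + y*y²)*(6 - 5) = (2 + y³)*1 = 2 + y³)
325*37 + I(-7) = 325*37 + (2 + (-7)³) = 12025 + (2 - 343) = 12025 - 341 = 11684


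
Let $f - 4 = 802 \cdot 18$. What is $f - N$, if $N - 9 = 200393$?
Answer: $-185962$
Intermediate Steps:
$N = 200402$ ($N = 9 + 200393 = 200402$)
$f = 14440$ ($f = 4 + 802 \cdot 18 = 4 + 14436 = 14440$)
$f - N = 14440 - 200402 = -185962$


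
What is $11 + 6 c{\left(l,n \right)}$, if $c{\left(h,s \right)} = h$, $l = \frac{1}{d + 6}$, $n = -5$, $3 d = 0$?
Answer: $12$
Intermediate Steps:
$d = 0$ ($d = \frac{1}{3} \cdot 0 = 0$)
$l = \frac{1}{6}$ ($l = \frac{1}{0 + 6} = \frac{1}{6} \approx 0.16667$)
$11 + 6 c{\left(l,n \right)} = 11 + 6 \cdot \frac{1}{6} = 11 + 1 = 12$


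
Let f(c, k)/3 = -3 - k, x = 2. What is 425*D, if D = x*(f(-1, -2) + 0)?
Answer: -2550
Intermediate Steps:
f(c, k) = -9 - 3*k (f(c, k) = 3*(-3 - k) = -9 - 3*k)
D = -6 (D = 2*((-9 - 3*(-2)) + 0) = 2*((-9 + 6) + 0) = 2*(-3 + 0) = 2*(-3) = -6)
425*D = 425*(-6) = -2550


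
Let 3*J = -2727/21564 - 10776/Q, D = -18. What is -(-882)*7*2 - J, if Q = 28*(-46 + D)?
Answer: 1656541953/134176 ≈ 12346.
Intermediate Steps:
Q = -1792 (Q = 28*(-46 - 18) = 28*(-64) = -1792)
J = 263295/134176 (J = (-2727/21564 - 10776/(-1792))/3 = (-2727*1/21564 - 10776*(-1/1792))/3 = (-303/2396 + 1347/224)/3 = (⅓)*(789885/134176) = 263295/134176 ≈ 1.9623)
-(-882)*7*2 - J = -(-882)*7*2 - 1*263295/134176 = -49*(-126)*2 - 263295/134176 = 6174*2 - 263295/134176 = 12348 - 263295/134176 = 1656541953/134176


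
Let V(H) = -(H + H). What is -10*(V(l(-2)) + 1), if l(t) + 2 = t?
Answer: -90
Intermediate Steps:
l(t) = -2 + t
V(H) = -2*H
-10*(V(l(-2)) + 1) = -10*(-2*(-2 - 2) + 1) = -10*(-2*(-4) + 1) = -10*(8 + 1) = -10*9 = -90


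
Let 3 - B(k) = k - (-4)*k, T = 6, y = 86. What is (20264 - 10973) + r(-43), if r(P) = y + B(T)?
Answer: 9350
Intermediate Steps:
B(k) = 3 - 5*k (B(k) = 3 - (k - (-4)*k) = 3 - (k + 4*k) = 3 - 5*k)
r(P) = 59 (r(P) = 86 + (3 - 5*6) = 86 + (3 - 30) = 86 - 27 = 59)
(20264 - 10973) + r(-43) = (20264 - 10973) + 59 = 9291 + 59 = 9350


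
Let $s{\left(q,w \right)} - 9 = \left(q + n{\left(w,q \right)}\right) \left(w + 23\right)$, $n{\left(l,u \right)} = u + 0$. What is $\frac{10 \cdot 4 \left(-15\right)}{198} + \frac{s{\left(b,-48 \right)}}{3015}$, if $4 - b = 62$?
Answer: $- \frac{68501}{33165} \approx -2.0655$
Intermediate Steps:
$n{\left(l,u \right)} = u$
$b = -58$ ($b = 4 - 62 = -58$)
$s{\left(q,w \right)} = 9 + 2 q \left(23 + w\right)$ ($s{\left(q,w \right)} = 9 + \left(q + q\right) \left(w + 23\right) = 9 + 2 q \left(23 + w\right)$)
$\frac{10 \cdot 4 \left(-15\right)}{198} + \frac{s{\left(b,-48 \right)}}{3015} = \frac{10 \cdot 4 \left(-15\right)}{198} + \frac{9 + 46 \left(-58\right) + 2 \left(-58\right) \left(-48\right)}{3015} = 40 \left(-15\right) \frac{1}{198} + \left(9 - 2668 + 5568\right) \frac{1}{3015} = \left(-600\right) \frac{1}{198} + 2909 \cdot \frac{1}{3015} = - \frac{100}{33} + \frac{2909}{3015} = - \frac{68501}{33165}$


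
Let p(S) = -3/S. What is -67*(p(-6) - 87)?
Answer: 11591/2 ≈ 5795.5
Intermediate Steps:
-67*(p(-6) - 87) = -67*(-3/(-6) - 87) = -67*(-3*(-⅙) - 87) = -67*(½ - 87) = -67*(-173/2) = 11591/2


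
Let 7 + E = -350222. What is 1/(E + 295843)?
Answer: -1/54386 ≈ -1.8387e-5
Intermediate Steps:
E = -350229 (E = -7 - 350222 = -350229)
1/(E + 295843) = 1/(-350229 + 295843) = 1/(-54386) = -1/54386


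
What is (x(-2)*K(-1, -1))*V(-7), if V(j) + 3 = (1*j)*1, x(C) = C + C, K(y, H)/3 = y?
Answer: -120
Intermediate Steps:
K(y, H) = 3*y
x(C) = 2*C
V(j) = -3 + j (V(j) = -3 + (1*j)*1 = -3 + j*1 = -3 + j)
(x(-2)*K(-1, -1))*V(-7) = ((2*(-2))*(3*(-1)))*(-3 - 7) = -4*(-3)*(-10) = 12*(-10) = -120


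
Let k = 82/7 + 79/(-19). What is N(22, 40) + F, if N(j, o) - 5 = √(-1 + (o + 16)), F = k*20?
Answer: 20765/133 + √55 ≈ 163.54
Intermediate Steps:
k = 1005/133 (k = 82*(⅐) + 79*(-1/19) = 82/7 - 79/19 = 1005/133 ≈ 7.5564)
F = 20100/133 (F = (1005/133)*20 = 20100/133 ≈ 151.13)
N(j, o) = 5 + √(15 + o) (N(j, o) = 5 + √(-1 + (o + 16)) = 5 + √(-1 + (16 + o)) = 5 + √(15 + o))
N(22, 40) + F = (5 + √(15 + 40)) + 20100/133 = (5 + √55) + 20100/133 = 20765/133 + √55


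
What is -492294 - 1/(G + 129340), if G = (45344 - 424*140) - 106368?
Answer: -4408985065/8956 ≈ -4.9229e+5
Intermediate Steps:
G = -120384 (G = (45344 - 59360) - 106368 = -14016 - 106368 = -120384)
-492294 - 1/(G + 129340) = -492294 - 1/(-120384 + 129340) = -492294 - 1/8956 = -4408985065/8956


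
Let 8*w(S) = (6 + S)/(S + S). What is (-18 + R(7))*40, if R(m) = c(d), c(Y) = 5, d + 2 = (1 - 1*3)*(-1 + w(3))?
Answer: -520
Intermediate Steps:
w(S) = (6 + S)/(16*S) (w(S) = ((6 + S)/(S + S))/8 = ((6 + S)/((2*S)))/8 = ((6 + S)*(1/(2*S)))/8 = ((6 + S)/(2*S))/8 = (6 + S)/(16*S))
d = -3/8 (d = -2 + (1 - 1*3)*(-1 + (1/16)*(6 + 3)/3) = -2 + (1 - 3)*(-1 + (1/16)*(⅓)*9) = -2 - 2*(-1 + 3/16) = -2 - 2*(-13/16) = -2 + 13/8 = -3/8 ≈ -0.37500)
R(m) = 5
(-18 + R(7))*40 = (-18 + 5)*40 = -13*40 = -520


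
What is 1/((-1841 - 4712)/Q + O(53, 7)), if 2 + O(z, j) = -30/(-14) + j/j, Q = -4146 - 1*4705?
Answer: 61957/116679 ≈ 0.53100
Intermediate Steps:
Q = -8851 (Q = -4146 - 4705 = -8851)
O(z, j) = 8/7 (O(z, j) = -2 + (-30/(-14) + j/j) = -2 + (-30*(-1/14) + 1) = -2 + (15/7 + 1) = -2 + 22/7 = 8/7)
1/((-1841 - 4712)/Q + O(53, 7)) = 1/((-1841 - 4712)/(-8851) + 8/7) = 1/(-6553*(-1/8851) + 8/7) = 1/(6553/8851 + 8/7) = 1/(116679/61957) = 61957/116679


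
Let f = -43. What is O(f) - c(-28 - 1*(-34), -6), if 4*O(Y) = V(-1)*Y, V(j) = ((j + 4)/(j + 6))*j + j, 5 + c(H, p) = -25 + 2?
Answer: 226/5 ≈ 45.200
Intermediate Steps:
c(H, p) = -28 (c(H, p) = -5 + (-25 + 2) = -5 - 23 = -28)
V(j) = j + j*(4 + j)/(6 + j) (V(j) = ((4 + j)/(6 + j))*j + j = j*(4 + j)/(6 + j) + j = j + j*(4 + j)/(6 + j))
O(Y) = -2*Y/5 (O(Y) = ((2*(-1)*(5 - 1)/(6 - 1))*Y)/4 = ((2*(-1)*4/5)*Y)/4 = ((2*(-1)*(1/5)*4)*Y)/4 = (-8*Y/5)/4 = -2*Y/5)
O(f) - c(-28 - 1*(-34), -6) = -2/5*(-43) - 1*(-28) = 86/5 + 28 = 226/5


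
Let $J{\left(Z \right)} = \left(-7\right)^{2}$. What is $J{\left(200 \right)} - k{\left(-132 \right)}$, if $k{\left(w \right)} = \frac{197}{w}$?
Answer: $\frac{6665}{132} \approx 50.492$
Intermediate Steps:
$J{\left(Z \right)} = 49$
$J{\left(200 \right)} - k{\left(-132 \right)} = 49 - \frac{197}{-132} = 49 - 197 \left(- \frac{1}{132}\right) = 49 - - \frac{197}{132} = 49 + \frac{197}{132} = \frac{6665}{132}$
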